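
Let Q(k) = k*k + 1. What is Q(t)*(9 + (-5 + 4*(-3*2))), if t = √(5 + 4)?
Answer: -200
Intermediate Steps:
t = 3 (t = √9 = 3)
Q(k) = 1 + k² (Q(k) = k² + 1 = 1 + k²)
Q(t)*(9 + (-5 + 4*(-3*2))) = (1 + 3²)*(9 + (-5 + 4*(-3*2))) = (1 + 9)*(9 + (-5 + 4*(-6))) = 10*(9 + (-5 - 24)) = 10*(9 - 29) = 10*(-20) = -200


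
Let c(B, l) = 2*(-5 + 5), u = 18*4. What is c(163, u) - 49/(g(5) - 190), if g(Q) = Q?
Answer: 49/185 ≈ 0.26486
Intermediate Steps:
u = 72
c(B, l) = 0 (c(B, l) = 2*0 = 0)
c(163, u) - 49/(g(5) - 190) = 0 - 49/(5 - 190) = 0 - 49/(-185) = 0 - 49*(-1)/185 = 0 - 1*(-49/185) = 0 + 49/185 = 49/185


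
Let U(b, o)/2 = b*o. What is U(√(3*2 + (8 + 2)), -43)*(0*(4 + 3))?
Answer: 0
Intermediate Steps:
U(b, o) = 2*b*o (U(b, o) = 2*(b*o) = 2*b*o)
U(√(3*2 + (8 + 2)), -43)*(0*(4 + 3)) = (2*√(3*2 + (8 + 2))*(-43))*(0*(4 + 3)) = (2*√(6 + 10)*(-43))*(0*7) = (2*√16*(-43))*0 = (2*4*(-43))*0 = -344*0 = 0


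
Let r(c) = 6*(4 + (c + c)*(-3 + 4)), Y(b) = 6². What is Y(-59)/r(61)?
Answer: 1/21 ≈ 0.047619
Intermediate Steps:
Y(b) = 36
r(c) = 24 + 12*c (r(c) = 6*(4 + (2*c)*1) = 6*(4 + 2*c) = 24 + 12*c)
Y(-59)/r(61) = 36/(24 + 12*61) = 36/(24 + 732) = 36/756 = 36*(1/756) = 1/21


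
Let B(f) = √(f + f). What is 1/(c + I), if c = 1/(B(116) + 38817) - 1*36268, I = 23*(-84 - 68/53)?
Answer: -161805892140570891/6185759875890206228353 + 5618*√58/6185759875890206228353 ≈ -2.6158e-5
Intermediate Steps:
B(f) = √2*√f (B(f) = √(2*f) = √2*√f)
I = -103960/53 (I = 23*(-84 - 68*1/53) = 23*(-84 - 68/53) = 23*(-4520/53) = -103960/53 ≈ -1961.5)
c = -36268 + 1/(38817 + 2*√58) (c = 1/(√2*√116 + 38817) - 1*36268 = 1/(√2*(2*√29) + 38817) - 36268 = 1/(2*√58 + 38817) - 36268 = 1/(38817 + 2*√58) - 36268 = -36268 + 1/(38817 + 2*√58) ≈ -36268.)
1/(c + I) = 1/((-54647144694059/1506759257 - 2*√58/1506759257) - 103960/53) = 1/(-3052941361142847/79858240621 - 2*√58/1506759257)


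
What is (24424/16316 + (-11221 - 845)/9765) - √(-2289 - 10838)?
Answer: 3469292/13277145 - I*√13127 ≈ 0.2613 - 114.57*I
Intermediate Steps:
(24424/16316 + (-11221 - 845)/9765) - √(-2289 - 10838) = (24424*(1/16316) - 12066*1/9765) - √(-13127) = (6106/4079 - 4022/3255) - I*√13127 = 3469292/13277145 - I*√13127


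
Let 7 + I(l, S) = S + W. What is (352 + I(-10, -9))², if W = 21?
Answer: 127449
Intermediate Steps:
I(l, S) = 14 + S (I(l, S) = -7 + (S + 21) = -7 + (21 + S) = 14 + S)
(352 + I(-10, -9))² = (352 + (14 - 9))² = (352 + 5)² = 357² = 127449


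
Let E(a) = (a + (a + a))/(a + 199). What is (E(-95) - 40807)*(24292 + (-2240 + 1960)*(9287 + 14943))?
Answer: 7172834563751/26 ≈ 2.7588e+11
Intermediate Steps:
E(a) = 3*a/(199 + a) (E(a) = (a + 2*a)/(199 + a) = (3*a)/(199 + a) = 3*a/(199 + a))
(E(-95) - 40807)*(24292 + (-2240 + 1960)*(9287 + 14943)) = (3*(-95)/(199 - 95) - 40807)*(24292 + (-2240 + 1960)*(9287 + 14943)) = (3*(-95)/104 - 40807)*(24292 - 280*24230) = (3*(-95)*(1/104) - 40807)*(24292 - 6784400) = (-285/104 - 40807)*(-6760108) = -4244213/104*(-6760108) = 7172834563751/26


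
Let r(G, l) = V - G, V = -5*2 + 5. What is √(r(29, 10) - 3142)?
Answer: 2*I*√794 ≈ 56.356*I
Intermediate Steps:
V = -5 (V = -10 + 5 = -5)
r(G, l) = -5 - G
√(r(29, 10) - 3142) = √((-5 - 1*29) - 3142) = √((-5 - 29) - 3142) = √(-34 - 3142) = √(-3176) = 2*I*√794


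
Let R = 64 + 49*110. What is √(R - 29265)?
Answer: I*√23811 ≈ 154.31*I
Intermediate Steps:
R = 5454 (R = 64 + 5390 = 5454)
√(R - 29265) = √(5454 - 29265) = √(-23811) = I*√23811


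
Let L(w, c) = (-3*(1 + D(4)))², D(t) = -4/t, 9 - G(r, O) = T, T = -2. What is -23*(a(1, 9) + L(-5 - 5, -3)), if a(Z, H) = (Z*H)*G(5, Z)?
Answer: -2277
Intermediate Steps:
G(r, O) = 11 (G(r, O) = 9 - 1*(-2) = 9 + 2 = 11)
a(Z, H) = 11*H*Z (a(Z, H) = (Z*H)*11 = (H*Z)*11 = 11*H*Z)
L(w, c) = 0 (L(w, c) = (-3*(1 - 4/4))² = (-3*(1 - 4*¼))² = (-3*(1 - 1))² = (-3*0)² = 0² = 0)
-23*(a(1, 9) + L(-5 - 5, -3)) = -23*(11*9*1 + 0) = -23*(99 + 0) = -23*99 = -2277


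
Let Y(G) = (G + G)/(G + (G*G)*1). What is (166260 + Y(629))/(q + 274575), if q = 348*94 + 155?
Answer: 52371901/96844230 ≈ 0.54078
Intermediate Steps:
q = 32867 (q = 32712 + 155 = 32867)
Y(G) = 2*G/(G + G²) (Y(G) = (2*G)/(G + G²*1) = (2*G)/(G + G²) = 2*G/(G + G²))
(166260 + Y(629))/(q + 274575) = (166260 + 2/(1 + 629))/(32867 + 274575) = (166260 + 2/630)/307442 = (166260 + 2*(1/630))*(1/307442) = (166260 + 1/315)*(1/307442) = (52371901/315)*(1/307442) = 52371901/96844230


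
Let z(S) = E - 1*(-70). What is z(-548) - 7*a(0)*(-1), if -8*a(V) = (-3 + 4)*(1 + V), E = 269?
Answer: 2705/8 ≈ 338.13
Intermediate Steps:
z(S) = 339 (z(S) = 269 - 1*(-70) = 269 + 70 = 339)
a(V) = -1/8 - V/8 (a(V) = -(-3 + 4)*(1 + V)/8 = -(1 + V)/8 = -1/8 - V/8)
z(-548) - 7*a(0)*(-1) = 339 - 7*(-1/8 - 1/8*0)*(-1) = 339 - 7*(-1/8 + 0)*(-1) = 339 - 7*(-1/8)*(-1) = 339 - (-7)*(-1)/8 = 339 - 1*7/8 = 339 - 7/8 = 2705/8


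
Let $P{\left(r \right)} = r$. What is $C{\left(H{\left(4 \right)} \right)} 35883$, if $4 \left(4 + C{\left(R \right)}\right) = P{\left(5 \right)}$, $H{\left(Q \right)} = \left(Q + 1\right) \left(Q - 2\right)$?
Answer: $- \frac{394713}{4} \approx -98678.0$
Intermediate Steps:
$H{\left(Q \right)} = \left(1 + Q\right) \left(-2 + Q\right)$
$C{\left(R \right)} = - \frac{11}{4}$ ($C{\left(R \right)} = -4 + \frac{1}{4} \cdot 5 = -4 + \frac{5}{4} = - \frac{11}{4}$)
$C{\left(H{\left(4 \right)} \right)} 35883 = \left(- \frac{11}{4}\right) 35883 = - \frac{394713}{4}$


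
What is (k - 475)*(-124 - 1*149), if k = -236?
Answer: 194103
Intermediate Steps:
(k - 475)*(-124 - 1*149) = (-236 - 475)*(-124 - 1*149) = -711*(-124 - 149) = -711*(-273) = 194103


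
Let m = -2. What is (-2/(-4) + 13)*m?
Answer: -27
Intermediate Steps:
(-2/(-4) + 13)*m = (-2/(-4) + 13)*(-2) = (-2*(-¼) + 13)*(-2) = (½ + 13)*(-2) = (27/2)*(-2) = -27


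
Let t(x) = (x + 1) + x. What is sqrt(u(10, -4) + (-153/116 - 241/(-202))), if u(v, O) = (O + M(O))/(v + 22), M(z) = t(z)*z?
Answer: 2*sqrt(1338553)/2929 ≈ 0.79000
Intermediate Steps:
t(x) = 1 + 2*x (t(x) = (1 + x) + x = 1 + 2*x)
M(z) = z*(1 + 2*z) (M(z) = (1 + 2*z)*z = z*(1 + 2*z))
u(v, O) = (O + O*(1 + 2*O))/(22 + v) (u(v, O) = (O + O*(1 + 2*O))/(v + 22) = (O + O*(1 + 2*O))/(22 + v))
sqrt(u(10, -4) + (-153/116 - 241/(-202))) = sqrt(2*(-4)*(1 - 4)/(22 + 10) + (-153/116 - 241/(-202))) = sqrt(2*(-4)*(-3)/32 + (-153*1/116 - 241*(-1/202))) = sqrt(2*(-4)*(1/32)*(-3) + (-153/116 + 241/202)) = sqrt(3/4 - 1475/11716) = sqrt(1828/2929) = 2*sqrt(1338553)/2929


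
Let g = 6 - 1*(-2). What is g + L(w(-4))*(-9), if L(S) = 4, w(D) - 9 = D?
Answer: -28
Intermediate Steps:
w(D) = 9 + D
g = 8 (g = 6 + 2 = 8)
g + L(w(-4))*(-9) = 8 + 4*(-9) = 8 - 36 = -28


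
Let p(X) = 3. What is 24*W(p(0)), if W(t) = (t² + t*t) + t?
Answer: 504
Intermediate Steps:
W(t) = t + 2*t² (W(t) = (t² + t²) + t = 2*t² + t = t + 2*t²)
24*W(p(0)) = 24*(3*(1 + 2*3)) = 24*(3*(1 + 6)) = 24*(3*7) = 24*21 = 504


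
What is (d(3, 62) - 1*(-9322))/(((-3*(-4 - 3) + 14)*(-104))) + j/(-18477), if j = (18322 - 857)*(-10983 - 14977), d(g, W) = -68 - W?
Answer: 206271856927/8407035 ≈ 24536.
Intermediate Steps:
j = -453391400 (j = 17465*(-25960) = -453391400)
(d(3, 62) - 1*(-9322))/(((-3*(-4 - 3) + 14)*(-104))) + j/(-18477) = ((-68 - 1*62) - 1*(-9322))/(((-3*(-4 - 3) + 14)*(-104))) - 453391400/(-18477) = ((-68 - 62) + 9322)/(((-3*(-7) + 14)*(-104))) - 453391400*(-1/18477) = (-130 + 9322)/(((21 + 14)*(-104))) + 453391400/18477 = 9192/((35*(-104))) + 453391400/18477 = 9192/(-3640) + 453391400/18477 = 9192*(-1/3640) + 453391400/18477 = -1149/455 + 453391400/18477 = 206271856927/8407035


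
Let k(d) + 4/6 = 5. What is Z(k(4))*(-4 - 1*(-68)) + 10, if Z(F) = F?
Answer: 862/3 ≈ 287.33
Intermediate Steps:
k(d) = 13/3 (k(d) = -⅔ + 5 = 13/3)
Z(k(4))*(-4 - 1*(-68)) + 10 = 13*(-4 - 1*(-68))/3 + 10 = 13*(-4 + 68)/3 + 10 = (13/3)*64 + 10 = 832/3 + 10 = 862/3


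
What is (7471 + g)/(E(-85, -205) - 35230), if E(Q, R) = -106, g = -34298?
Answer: 26827/35336 ≈ 0.75920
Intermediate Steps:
(7471 + g)/(E(-85, -205) - 35230) = (7471 - 34298)/(-106 - 35230) = -26827/(-35336) = -26827*(-1/35336) = 26827/35336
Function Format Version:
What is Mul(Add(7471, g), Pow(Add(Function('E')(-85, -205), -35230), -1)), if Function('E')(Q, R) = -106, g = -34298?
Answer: Rational(26827, 35336) ≈ 0.75920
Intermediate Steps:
Mul(Add(7471, g), Pow(Add(Function('E')(-85, -205), -35230), -1)) = Mul(Add(7471, -34298), Pow(Add(-106, -35230), -1)) = Mul(-26827, Pow(-35336, -1)) = Mul(-26827, Rational(-1, 35336)) = Rational(26827, 35336)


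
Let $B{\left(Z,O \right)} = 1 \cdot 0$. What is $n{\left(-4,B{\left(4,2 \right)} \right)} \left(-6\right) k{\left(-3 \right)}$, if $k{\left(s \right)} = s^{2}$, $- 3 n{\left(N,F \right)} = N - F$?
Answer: $-72$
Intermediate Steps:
$B{\left(Z,O \right)} = 0$
$n{\left(N,F \right)} = - \frac{N}{3} + \frac{F}{3}$ ($n{\left(N,F \right)} = - \frac{N - F}{3} = - \frac{N}{3} + \frac{F}{3}$)
$n{\left(-4,B{\left(4,2 \right)} \right)} \left(-6\right) k{\left(-3 \right)} = \left(\left(- \frac{1}{3}\right) \left(-4\right) + \frac{1}{3} \cdot 0\right) \left(-6\right) \left(-3\right)^{2} = \left(\frac{4}{3} + 0\right) \left(-6\right) 9 = \frac{4}{3} \left(-6\right) 9 = \left(-8\right) 9 = -72$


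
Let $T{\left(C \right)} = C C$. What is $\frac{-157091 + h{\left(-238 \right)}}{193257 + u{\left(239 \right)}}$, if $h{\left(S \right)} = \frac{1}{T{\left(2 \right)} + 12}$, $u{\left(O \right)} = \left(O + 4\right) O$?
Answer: $- \frac{2513455}{4021344} \approx -0.62503$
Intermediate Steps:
$T{\left(C \right)} = C^{2}$
$u{\left(O \right)} = O \left(4 + O\right)$ ($u{\left(O \right)} = \left(4 + O\right) O = O \left(4 + O\right)$)
$h{\left(S \right)} = \frac{1}{16}$ ($h{\left(S \right)} = \frac{1}{2^{2} + 12} = \frac{1}{4 + 12} = \frac{1}{16}$)
$\frac{-157091 + h{\left(-238 \right)}}{193257 + u{\left(239 \right)}} = \frac{-157091 + \frac{1}{16}}{193257 + 239 \left(4 + 239\right)} = - \frac{2513455}{16 \left(193257 + 239 \cdot 243\right)} = - \frac{2513455}{16 \left(193257 + 58077\right)} = - \frac{2513455}{16 \cdot 251334} = \left(- \frac{2513455}{16}\right) \frac{1}{251334} = - \frac{2513455}{4021344}$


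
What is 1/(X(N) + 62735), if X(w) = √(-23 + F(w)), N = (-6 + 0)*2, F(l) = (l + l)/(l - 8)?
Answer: 313675/19678401234 - I*√545/19678401234 ≈ 1.594e-5 - 1.1863e-9*I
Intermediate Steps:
F(l) = 2*l/(-8 + l) (F(l) = (2*l)/(-8 + l) = 2*l/(-8 + l))
N = -12 (N = -6*2 = -12)
X(w) = √(-23 + 2*w/(-8 + w))
1/(X(N) + 62735) = 1/(√((184 - 21*(-12))/(-8 - 12)) + 62735) = 1/(√((184 + 252)/(-20)) + 62735) = 1/(√(-1/20*436) + 62735) = 1/(√(-109/5) + 62735) = 1/(I*√545/5 + 62735) = 1/(62735 + I*√545/5)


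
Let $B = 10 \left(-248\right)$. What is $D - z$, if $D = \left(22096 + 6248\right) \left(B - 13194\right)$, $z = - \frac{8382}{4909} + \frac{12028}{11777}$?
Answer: $- \frac{25684356436568446}{57813293} \approx -4.4426 \cdot 10^{8}$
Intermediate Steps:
$B = -2480$
$z = - \frac{39669362}{57813293}$ ($z = \left(-8382\right) \frac{1}{4909} + 12028 \cdot \frac{1}{11777} = - \frac{8382}{4909} + \frac{12028}{11777} = - \frac{39669362}{57813293} \approx -0.68616$)
$D = -444263856$ ($D = \left(22096 + 6248\right) \left(-2480 - 13194\right) = 28344 \left(-15674\right) = -444263856$)
$D - z = -444263856 - - \frac{39669362}{57813293} = -444263856 + \frac{39669362}{57813293} = - \frac{25684356436568446}{57813293}$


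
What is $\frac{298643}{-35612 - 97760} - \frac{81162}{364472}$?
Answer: $- \frac{3739742180}{1519073737} \approx -2.4619$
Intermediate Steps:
$\frac{298643}{-35612 - 97760} - \frac{81162}{364472} = \frac{298643}{-35612 - 97760} - \frac{40581}{182236} = \frac{298643}{-133372} - \frac{40581}{182236} = 298643 \left(- \frac{1}{133372}\right) - \frac{40581}{182236} = - \frac{298643}{133372} - \frac{40581}{182236} = - \frac{3739742180}{1519073737}$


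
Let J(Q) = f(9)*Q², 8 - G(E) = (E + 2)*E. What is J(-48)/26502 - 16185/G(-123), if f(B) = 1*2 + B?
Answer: 3837747/1877225 ≈ 2.0444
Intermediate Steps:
G(E) = 8 - E*(2 + E) (G(E) = 8 - (E + 2)*E = 8 - (2 + E)*E = 8 - E*(2 + E))
f(B) = 2 + B
J(Q) = 11*Q² (J(Q) = (2 + 9)*Q² = 11*Q²)
J(-48)/26502 - 16185/G(-123) = (11*(-48)²)/26502 - 16185/(8 - 1*(-123)² - 2*(-123)) = (11*2304)*(1/26502) - 16185/(8 - 1*15129 + 246) = 25344*(1/26502) - 16185/(8 - 15129 + 246) = 4224/4417 - 16185/(-14875) = 4224/4417 - 16185*(-1/14875) = 4224/4417 + 3237/2975 = 3837747/1877225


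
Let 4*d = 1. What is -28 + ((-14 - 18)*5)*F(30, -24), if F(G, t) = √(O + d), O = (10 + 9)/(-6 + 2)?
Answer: -28 - 240*I*√2 ≈ -28.0 - 339.41*I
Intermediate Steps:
d = ¼ (d = (¼)*1 = ¼ ≈ 0.25000)
O = -19/4 (O = 19/(-4) = 19*(-¼) = -19/4 ≈ -4.7500)
F(G, t) = 3*I*√2/2 (F(G, t) = √(-19/4 + ¼) = √(-9/2) = 3*I*√2/2)
-28 + ((-14 - 18)*5)*F(30, -24) = -28 + ((-14 - 18)*5)*(3*I*√2/2) = -28 + (-32*5)*(3*I*√2/2) = -28 - 240*I*√2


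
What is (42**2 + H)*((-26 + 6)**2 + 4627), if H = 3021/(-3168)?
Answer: 850832089/96 ≈ 8.8628e+6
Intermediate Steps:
H = -1007/1056 (H = 3021*(-1/3168) = -1007/1056 ≈ -0.95360)
(42**2 + H)*((-26 + 6)**2 + 4627) = (42**2 - 1007/1056)*((-26 + 6)**2 + 4627) = (1764 - 1007/1056)*((-20)**2 + 4627) = 1861777*(400 + 4627)/1056 = (1861777/1056)*5027 = 850832089/96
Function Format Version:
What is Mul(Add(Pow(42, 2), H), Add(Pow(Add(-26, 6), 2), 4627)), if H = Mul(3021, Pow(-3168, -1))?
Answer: Rational(850832089, 96) ≈ 8.8628e+6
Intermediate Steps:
H = Rational(-1007, 1056) (H = Mul(3021, Rational(-1, 3168)) = Rational(-1007, 1056) ≈ -0.95360)
Mul(Add(Pow(42, 2), H), Add(Pow(Add(-26, 6), 2), 4627)) = Mul(Add(Pow(42, 2), Rational(-1007, 1056)), Add(Pow(Add(-26, 6), 2), 4627)) = Mul(Add(1764, Rational(-1007, 1056)), Add(Pow(-20, 2), 4627)) = Mul(Rational(1861777, 1056), Add(400, 4627)) = Mul(Rational(1861777, 1056), 5027) = Rational(850832089, 96)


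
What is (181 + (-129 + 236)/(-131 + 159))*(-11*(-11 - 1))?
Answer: 170775/7 ≈ 24396.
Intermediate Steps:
(181 + (-129 + 236)/(-131 + 159))*(-11*(-11 - 1)) = (181 + 107/28)*(-11*(-12)) = (181 + 107*(1/28))*132 = (181 + 107/28)*132 = (5175/28)*132 = 170775/7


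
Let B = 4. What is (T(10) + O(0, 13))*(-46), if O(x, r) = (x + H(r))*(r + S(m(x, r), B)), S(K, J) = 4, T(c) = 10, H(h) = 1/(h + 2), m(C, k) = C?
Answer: -7682/15 ≈ -512.13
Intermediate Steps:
H(h) = 1/(2 + h)
O(x, r) = (4 + r)*(x + 1/(2 + r)) (O(x, r) = (x + 1/(2 + r))*(r + 4) = (x + 1/(2 + r))*(4 + r) = (4 + r)*(x + 1/(2 + r)))
(T(10) + O(0, 13))*(-46) = (10 + (4 + 13 + 0*(2 + 13)*(4 + 13))/(2 + 13))*(-46) = (10 + (4 + 13 + 0*15*17)/15)*(-46) = (10 + (4 + 13 + 0)/15)*(-46) = (10 + (1/15)*17)*(-46) = (10 + 17/15)*(-46) = (167/15)*(-46) = -7682/15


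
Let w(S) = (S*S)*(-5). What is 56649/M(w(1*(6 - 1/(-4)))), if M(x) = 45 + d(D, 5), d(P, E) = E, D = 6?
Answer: 56649/50 ≈ 1133.0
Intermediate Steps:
w(S) = -5*S² (w(S) = S²*(-5) = -5*S²)
M(x) = 50 (M(x) = 45 + 5 = 50)
56649/M(w(1*(6 - 1/(-4)))) = 56649/50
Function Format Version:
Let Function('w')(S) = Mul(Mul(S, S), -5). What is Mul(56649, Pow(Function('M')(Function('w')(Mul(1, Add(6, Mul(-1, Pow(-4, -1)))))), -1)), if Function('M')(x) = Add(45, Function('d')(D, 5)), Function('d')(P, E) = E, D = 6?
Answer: Rational(56649, 50) ≈ 1133.0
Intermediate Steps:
Function('w')(S) = Mul(-5, Pow(S, 2)) (Function('w')(S) = Mul(Pow(S, 2), -5) = Mul(-5, Pow(S, 2)))
Function('M')(x) = 50 (Function('M')(x) = Add(45, 5) = 50)
Mul(56649, Pow(Function('M')(Function('w')(Mul(1, Add(6, Mul(-1, Pow(-4, -1)))))), -1)) = Mul(56649, Pow(50, -1)) = Mul(56649, Rational(1, 50)) = Rational(56649, 50)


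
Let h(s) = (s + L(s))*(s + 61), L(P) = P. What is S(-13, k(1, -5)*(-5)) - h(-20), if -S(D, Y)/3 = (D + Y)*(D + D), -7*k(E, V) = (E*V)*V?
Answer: 14132/7 ≈ 2018.9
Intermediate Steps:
h(s) = 2*s*(61 + s) (h(s) = (s + s)*(s + 61) = (2*s)*(61 + s) = 2*s*(61 + s))
k(E, V) = -E*V²/7 (k(E, V) = -E*V*V/7 = -E*V²/7)
S(D, Y) = -6*D*(D + Y) (S(D, Y) = -3*(D + Y)*(D + D) = -3*(D + Y)*2*D = -6*D*(D + Y))
S(-13, k(1, -5)*(-5)) - h(-20) = -6*(-13)*(-13 - ⅐*1*(-5)²*(-5)) - 2*(-20)*(61 - 20) = -6*(-13)*(-13 - ⅐*1*25*(-5)) - 2*(-20)*41 = -6*(-13)*(-13 - 25/7*(-5)) - 1*(-1640) = -6*(-13)*(-13 + 125/7) + 1640 = -6*(-13)*34/7 + 1640 = 2652/7 + 1640 = 14132/7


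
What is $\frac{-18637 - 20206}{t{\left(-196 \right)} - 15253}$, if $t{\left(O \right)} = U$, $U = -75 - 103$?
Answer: $\frac{38843}{15431} \approx 2.5172$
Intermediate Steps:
$U = -178$ ($U = -75 - 103 = -178$)
$t{\left(O \right)} = -178$
$\frac{-18637 - 20206}{t{\left(-196 \right)} - 15253} = \frac{-18637 - 20206}{-178 - 15253} = - \frac{38843}{-15431} = \left(-38843\right) \left(- \frac{1}{15431}\right) = \frac{38843}{15431}$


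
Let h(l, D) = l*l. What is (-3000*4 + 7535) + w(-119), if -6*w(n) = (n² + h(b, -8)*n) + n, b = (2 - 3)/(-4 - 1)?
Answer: -340227/50 ≈ -6804.5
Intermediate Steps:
b = ⅕ (b = -1/(-5) = -1*(-⅕) = ⅕ ≈ 0.20000)
h(l, D) = l²
w(n) = -13*n/75 - n²/6 (w(n) = -((n² + (⅕)²*n) + n)/6 = -((n² + n/25) + n)/6 = -(n² + 26*n/25)/6 = -13*n/75 - n²/6)
(-3000*4 + 7535) + w(-119) = (-3000*4 + 7535) - 1/150*(-119)*(26 + 25*(-119)) = (-12000 + 7535) - 1/150*(-119)*(26 - 2975) = -4465 - 1/150*(-119)*(-2949) = -4465 - 116977/50 = -340227/50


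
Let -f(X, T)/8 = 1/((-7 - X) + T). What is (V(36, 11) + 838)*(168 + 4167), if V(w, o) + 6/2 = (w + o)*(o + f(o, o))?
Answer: 42656400/7 ≈ 6.0938e+6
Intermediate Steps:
f(X, T) = -8/(-7 + T - X) (f(X, T) = -8/((-7 - X) + T) = -8/(-7 + T - X))
V(w, o) = -3 + (8/7 + o)*(o + w) (V(w, o) = -3 + (w + o)*(o + 8/(7 + o - o)) = -3 + (o + w)*(o + 8/7) = -3 + (o + w)*(8/7 + o) = -3 + (8/7 + o)*(o + w))
(V(36, 11) + 838)*(168 + 4167) = ((-3 + 11² + (8/7)*11 + (8/7)*36 + 11*36) + 838)*(168 + 4167) = ((-3 + 121 + 88/7 + 288/7 + 396) + 838)*4335 = (3974/7 + 838)*4335 = (9840/7)*4335 = 42656400/7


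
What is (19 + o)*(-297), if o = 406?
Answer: -126225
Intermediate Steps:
(19 + o)*(-297) = (19 + 406)*(-297) = 425*(-297) = -126225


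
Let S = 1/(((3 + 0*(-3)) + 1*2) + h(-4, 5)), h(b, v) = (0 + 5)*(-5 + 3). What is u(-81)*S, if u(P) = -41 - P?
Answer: -8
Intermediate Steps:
h(b, v) = -10 (h(b, v) = 5*(-2) = -10)
S = -⅕ (S = 1/(((3 + 0*(-3)) + 1*2) - 10) = 1/(((3 + 0) + 2) - 10) = 1/((3 + 2) - 10) = 1/(5 - 10) = 1/(-5) = -⅕ ≈ -0.20000)
u(-81)*S = (-41 - 1*(-81))*(-⅕) = (-41 + 81)*(-⅕) = 40*(-⅕) = -8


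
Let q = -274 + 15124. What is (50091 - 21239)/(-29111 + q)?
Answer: -28852/14261 ≈ -2.0231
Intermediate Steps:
q = 14850
(50091 - 21239)/(-29111 + q) = (50091 - 21239)/(-29111 + 14850) = 28852/(-14261) = 28852*(-1/14261) = -28852/14261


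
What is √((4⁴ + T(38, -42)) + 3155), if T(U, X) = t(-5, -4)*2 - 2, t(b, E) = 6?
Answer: √3421 ≈ 58.489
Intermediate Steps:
T(U, X) = 10 (T(U, X) = 6*2 - 2 = 12 - 2 = 10)
√((4⁴ + T(38, -42)) + 3155) = √((4⁴ + 10) + 3155) = √((256 + 10) + 3155) = √(266 + 3155) = √3421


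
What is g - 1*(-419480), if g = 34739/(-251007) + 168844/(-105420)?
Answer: 924990040788326/2205096495 ≈ 4.1948e+5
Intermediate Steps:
g = -3836934274/2205096495 (g = 34739*(-1/251007) + 168844*(-1/105420) = -34739/251007 - 42211/26355 = -3836934274/2205096495 ≈ -1.7400)
g - 1*(-419480) = -3836934274/2205096495 - 1*(-419480) = -3836934274/2205096495 + 419480 = 924990040788326/2205096495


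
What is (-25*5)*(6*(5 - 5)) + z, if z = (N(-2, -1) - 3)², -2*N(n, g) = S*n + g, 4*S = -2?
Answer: 9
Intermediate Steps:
S = -½ (S = (¼)*(-2) = -½ ≈ -0.50000)
N(n, g) = -g/2 + n/4 (N(n, g) = -(-n/2 + g)/2 = -(g - n/2)/2 = -g/2 + n/4)
z = 9 (z = ((-½*(-1) + (¼)*(-2)) - 3)² = ((½ - ½) - 3)² = (0 - 3)² = (-3)² = 9)
(-25*5)*(6*(5 - 5)) + z = (-25*5)*(6*(5 - 5)) + 9 = -750*0 + 9 = -125*0 + 9 = 0 + 9 = 9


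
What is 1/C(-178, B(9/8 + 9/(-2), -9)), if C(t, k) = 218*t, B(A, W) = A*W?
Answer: -1/38804 ≈ -2.5771e-5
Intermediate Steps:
1/C(-178, B(9/8 + 9/(-2), -9)) = 1/(218*(-178)) = 1/(-38804) = -1/38804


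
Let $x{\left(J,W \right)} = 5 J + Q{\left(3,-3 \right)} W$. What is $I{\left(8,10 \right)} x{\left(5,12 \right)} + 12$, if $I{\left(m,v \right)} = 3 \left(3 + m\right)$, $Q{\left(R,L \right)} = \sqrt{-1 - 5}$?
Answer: $837 + 396 i \sqrt{6} \approx 837.0 + 970.0 i$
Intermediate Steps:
$Q{\left(R,L \right)} = i \sqrt{6}$ ($Q{\left(R,L \right)} = \sqrt{-6} = i \sqrt{6}$)
$I{\left(m,v \right)} = 9 + 3 m$
$x{\left(J,W \right)} = 5 J + i W \sqrt{6}$ ($x{\left(J,W \right)} = 5 J + i \sqrt{6} W = 5 J + i W \sqrt{6}$)
$I{\left(8,10 \right)} x{\left(5,12 \right)} + 12 = \left(9 + 3 \cdot 8\right) \left(5 \cdot 5 + i 12 \sqrt{6}\right) + 12 = \left(9 + 24\right) \left(25 + 12 i \sqrt{6}\right) + 12 = 33 \left(25 + 12 i \sqrt{6}\right) + 12 = \left(825 + 396 i \sqrt{6}\right) + 12 = 837 + 396 i \sqrt{6}$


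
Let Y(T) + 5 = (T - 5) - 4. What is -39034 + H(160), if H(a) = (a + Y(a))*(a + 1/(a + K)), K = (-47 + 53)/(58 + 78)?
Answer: 108045466/10883 ≈ 9927.9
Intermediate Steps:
K = 3/68 (K = 6/136 = 6*(1/136) = 3/68 ≈ 0.044118)
Y(T) = -14 + T (Y(T) = -5 + ((T - 5) - 4) = -5 + ((-5 + T) - 4) = -5 + (-9 + T) = -14 + T)
H(a) = (-14 + 2*a)*(a + 1/(3/68 + a)) (H(a) = (a + (-14 + a))*(a + 1/(a + 3/68)) = (-14 + 2*a)*(a + 1/(3/68 + a)))
-39034 + H(160) = -39034 + 2*(-476 - 473*160² + 47*160 + 68*160³)/(3 + 68*160) = -39034 + 2*(-476 - 473*25600 + 7520 + 68*4096000)/(3 + 10880) = -39034 + 2*(-476 - 12108800 + 7520 + 278528000)/10883 = -39034 + 2*(1/10883)*266426244 = -39034 + 532852488/10883 = 108045466/10883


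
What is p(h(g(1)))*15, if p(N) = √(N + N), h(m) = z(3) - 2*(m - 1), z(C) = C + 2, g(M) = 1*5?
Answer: 15*I*√6 ≈ 36.742*I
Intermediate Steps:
g(M) = 5
z(C) = 2 + C
h(m) = 7 - 2*m (h(m) = (2 + 3) - 2*(m - 1) = 5 - 2*(-1 + m) = 5 + (2 - 2*m) = 7 - 2*m)
p(N) = √2*√N (p(N) = √(2*N) = √2*√N)
p(h(g(1)))*15 = (√2*√(7 - 2*5))*15 = (√2*√(7 - 10))*15 = (√2*√(-3))*15 = (√2*(I*√3))*15 = (I*√6)*15 = 15*I*√6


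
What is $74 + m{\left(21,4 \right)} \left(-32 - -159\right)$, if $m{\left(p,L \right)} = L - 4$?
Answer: $74$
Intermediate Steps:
$m{\left(p,L \right)} = -4 + L$
$74 + m{\left(21,4 \right)} \left(-32 - -159\right) = 74 + \left(-4 + 4\right) \left(-32 - -159\right) = 74 + 0 \left(-32 + 159\right) = 74 + 0 \cdot 127 = 74 + 0 = 74$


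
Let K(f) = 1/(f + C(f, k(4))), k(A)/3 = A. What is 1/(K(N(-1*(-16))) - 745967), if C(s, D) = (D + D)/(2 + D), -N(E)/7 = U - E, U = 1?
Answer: -747/557237342 ≈ -1.3405e-6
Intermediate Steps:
N(E) = -7 + 7*E (N(E) = -7*(1 - E) = -7 + 7*E)
k(A) = 3*A
C(s, D) = 2*D/(2 + D) (C(s, D) = (2*D)/(2 + D) = 2*D/(2 + D))
K(f) = 1/(12/7 + f) (K(f) = 1/(f + 2*(3*4)/(2 + 3*4)) = 1/(f + 2*12/(2 + 12)) = 1/(f + 2*12/14) = 1/(f + 2*12*(1/14)) = 1/(f + 12/7) = 1/(12/7 + f))
1/(K(N(-1*(-16))) - 745967) = 1/(7/(12 + 7*(-7 + 7*(-1*(-16)))) - 745967) = 1/(7/(12 + 7*(-7 + 7*16)) - 745967) = 1/(7/(12 + 7*(-7 + 112)) - 745967) = 1/(7/(12 + 7*105) - 745967) = 1/(7/(12 + 735) - 745967) = 1/(7/747 - 745967) = 1/(-557237342/747) = -747/557237342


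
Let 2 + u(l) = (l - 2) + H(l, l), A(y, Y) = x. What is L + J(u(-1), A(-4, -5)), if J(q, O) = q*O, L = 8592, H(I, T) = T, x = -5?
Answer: 8622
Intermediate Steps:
A(y, Y) = -5
u(l) = -4 + 2*l (u(l) = -2 + ((l - 2) + l) = -2 + ((-2 + l) + l) = -2 + (-2 + 2*l) = -4 + 2*l)
J(q, O) = O*q
L + J(u(-1), A(-4, -5)) = 8592 - 5*(-4 + 2*(-1)) = 8592 - 5*(-4 - 2) = 8592 - 5*(-6) = 8592 + 30 = 8622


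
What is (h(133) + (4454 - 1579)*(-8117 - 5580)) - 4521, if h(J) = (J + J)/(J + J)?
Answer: -39383395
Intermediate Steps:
h(J) = 1 (h(J) = (2*J)/((2*J)) = (2*J)*(1/(2*J)) = 1)
(h(133) + (4454 - 1579)*(-8117 - 5580)) - 4521 = (1 + (4454 - 1579)*(-8117 - 5580)) - 4521 = (1 + 2875*(-13697)) - 4521 = (1 - 39378875) - 4521 = -39378874 - 4521 = -39383395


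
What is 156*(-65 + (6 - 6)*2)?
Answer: -10140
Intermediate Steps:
156*(-65 + (6 - 6)*2) = 156*(-65 + 0*2) = 156*(-65 + 0) = 156*(-65) = -10140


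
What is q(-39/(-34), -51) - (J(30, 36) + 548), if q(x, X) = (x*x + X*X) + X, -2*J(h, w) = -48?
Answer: 2288089/1156 ≈ 1979.3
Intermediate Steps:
J(h, w) = 24 (J(h, w) = -½*(-48) = 24)
q(x, X) = X + X² + x² (q(x, X) = (x² + X²) + X = (X² + x²) + X = X + X² + x²)
q(-39/(-34), -51) - (J(30, 36) + 548) = (-51 + (-51)² + (-39/(-34))²) - (24 + 548) = (-51 + 2601 + (-39*(-1/34))²) - 1*572 = (-51 + 2601 + (39/34)²) - 572 = (-51 + 2601 + 1521/1156) - 572 = 2949321/1156 - 572 = 2288089/1156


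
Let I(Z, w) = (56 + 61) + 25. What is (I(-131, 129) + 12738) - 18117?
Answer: -5237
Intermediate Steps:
I(Z, w) = 142 (I(Z, w) = 117 + 25 = 142)
(I(-131, 129) + 12738) - 18117 = (142 + 12738) - 18117 = 12880 - 18117 = -5237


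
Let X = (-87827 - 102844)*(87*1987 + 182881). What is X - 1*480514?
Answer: -67831688764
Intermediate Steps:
X = -67831208250 (X = -190671*(172869 + 182881) = -190671*355750 = -67831208250)
X - 1*480514 = -67831208250 - 1*480514 = -67831208250 - 480514 = -67831688764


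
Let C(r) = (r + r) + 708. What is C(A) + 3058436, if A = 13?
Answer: 3059170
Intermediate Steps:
C(r) = 708 + 2*r (C(r) = 2*r + 708 = 708 + 2*r)
C(A) + 3058436 = (708 + 2*13) + 3058436 = (708 + 26) + 3058436 = 734 + 3058436 = 3059170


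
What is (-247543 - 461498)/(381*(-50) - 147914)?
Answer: 709041/166964 ≈ 4.2467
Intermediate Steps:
(-247543 - 461498)/(381*(-50) - 147914) = -709041/(-19050 - 147914) = -709041/(-166964) = -709041*(-1/166964) = 709041/166964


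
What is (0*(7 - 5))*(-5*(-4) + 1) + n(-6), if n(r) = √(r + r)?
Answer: 2*I*√3 ≈ 3.4641*I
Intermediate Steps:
n(r) = √2*√r (n(r) = √(2*r) = √2*√r)
(0*(7 - 5))*(-5*(-4) + 1) + n(-6) = (0*(7 - 5))*(-5*(-4) + 1) + √2*√(-6) = (0*2)*(20 + 1) + √2*(I*√6) = 0*21 + 2*I*√3 = 0 + 2*I*√3 = 2*I*√3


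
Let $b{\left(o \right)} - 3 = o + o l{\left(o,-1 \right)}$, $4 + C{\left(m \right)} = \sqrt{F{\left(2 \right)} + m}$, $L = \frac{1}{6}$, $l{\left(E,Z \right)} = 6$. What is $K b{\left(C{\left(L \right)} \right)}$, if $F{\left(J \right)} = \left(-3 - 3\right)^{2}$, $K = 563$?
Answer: $-14075 + \frac{3941 \sqrt{1302}}{6} \approx 9625.7$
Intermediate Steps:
$L = \frac{1}{6} \approx 0.16667$
$F{\left(J \right)} = 36$ ($F{\left(J \right)} = \left(-6\right)^{2} = 36$)
$C{\left(m \right)} = -4 + \sqrt{36 + m}$
$b{\left(o \right)} = 3 + 7 o$ ($b{\left(o \right)} = 3 + \left(o + o 6\right) = 3 + \left(o + 6 o\right) = 3 + 7 o$)
$K b{\left(C{\left(L \right)} \right)} = 563 \left(3 + 7 \left(-4 + \sqrt{36 + \frac{1}{6}}\right)\right) = 563 \left(3 + 7 \left(-4 + \sqrt{\frac{217}{6}}\right)\right) = 563 \left(3 + 7 \left(-4 + \frac{\sqrt{1302}}{6}\right)\right) = 563 \left(3 - \left(28 - \frac{7 \sqrt{1302}}{6}\right)\right) = 563 \left(-25 + \frac{7 \sqrt{1302}}{6}\right) = -14075 + \frac{3941 \sqrt{1302}}{6}$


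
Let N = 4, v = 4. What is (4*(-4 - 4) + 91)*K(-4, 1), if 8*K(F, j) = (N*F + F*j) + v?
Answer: -118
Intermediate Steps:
K(F, j) = ½ + F/2 + F*j/8 (K(F, j) = ((4*F + F*j) + 4)/8 = (4 + 4*F + F*j)/8 = ½ + F/2 + F*j/8)
(4*(-4 - 4) + 91)*K(-4, 1) = (4*(-4 - 4) + 91)*(½ + (½)*(-4) + (⅛)*(-4)*1) = (4*(-8) + 91)*(½ - 2 - ½) = (-32 + 91)*(-2) = 59*(-2) = -118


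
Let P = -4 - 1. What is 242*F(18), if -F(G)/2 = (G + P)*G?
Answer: -113256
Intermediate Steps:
P = -5
F(G) = -2*G*(-5 + G) (F(G) = -2*(G - 5)*G = -2*(-5 + G)*G = -2*G*(-5 + G))
242*F(18) = 242*(2*18*(5 - 1*18)) = 242*(2*18*(5 - 18)) = 242*(2*18*(-13)) = 242*(-468) = -113256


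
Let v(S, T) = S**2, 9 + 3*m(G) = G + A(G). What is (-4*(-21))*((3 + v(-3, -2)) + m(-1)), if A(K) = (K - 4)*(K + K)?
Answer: 1008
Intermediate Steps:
A(K) = 2*K*(-4 + K) (A(K) = (-4 + K)*(2*K) = 2*K*(-4 + K))
m(G) = -3 + G/3 + 2*G*(-4 + G)/3 (m(G) = -3 + (G + 2*G*(-4 + G))/3 = -3 + (G/3 + 2*G*(-4 + G)/3) = -3 + G/3 + 2*G*(-4 + G)/3)
(-4*(-21))*((3 + v(-3, -2)) + m(-1)) = (-4*(-21))*((3 + (-3)**2) + (-3 + (1/3)*(-1) + (2/3)*(-1)*(-4 - 1))) = 84*((3 + 9) + (-3 - 1/3 + (2/3)*(-1)*(-5))) = 84*(12 + (-3 - 1/3 + 10/3)) = 84*(12 + 0) = 84*12 = 1008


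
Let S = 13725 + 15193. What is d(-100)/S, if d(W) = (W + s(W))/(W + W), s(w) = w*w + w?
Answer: -49/28918 ≈ -0.0016944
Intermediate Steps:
s(w) = w + w**2 (s(w) = w**2 + w = w + w**2)
d(W) = (W + W*(1 + W))/(2*W) (d(W) = (W + W*(1 + W))/(W + W) = (W + W*(1 + W))/((2*W)) = (W + W*(1 + W))*(1/(2*W)) = (W + W*(1 + W))/(2*W))
S = 28918
d(-100)/S = (1 + (1/2)*(-100))/28918 = (1 - 50)*(1/28918) = -49*1/28918 = -49/28918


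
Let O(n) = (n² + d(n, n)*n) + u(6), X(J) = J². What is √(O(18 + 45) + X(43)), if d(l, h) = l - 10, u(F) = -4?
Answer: 9*√113 ≈ 95.671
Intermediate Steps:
d(l, h) = -10 + l
O(n) = -4 + n² + n*(-10 + n) (O(n) = (n² + (-10 + n)*n) - 4 = (n² + n*(-10 + n)) - 4 = -4 + n² + n*(-10 + n))
√(O(18 + 45) + X(43)) = √((-4 + (18 + 45)² + (18 + 45)*(-10 + (18 + 45))) + 43²) = √((-4 + 63² + 63*(-10 + 63)) + 1849) = √((-4 + 3969 + 63*53) + 1849) = √((-4 + 3969 + 3339) + 1849) = √(7304 + 1849) = √9153 = 9*√113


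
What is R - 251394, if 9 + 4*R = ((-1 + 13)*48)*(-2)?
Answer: -1006737/4 ≈ -2.5168e+5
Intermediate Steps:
R = -1161/4 (R = -9/4 + (((-1 + 13)*48)*(-2))/4 = -9/4 + ((12*48)*(-2))/4 = -9/4 + (576*(-2))/4 = -9/4 + (1/4)*(-1152) = -9/4 - 288 = -1161/4 ≈ -290.25)
R - 251394 = -1161/4 - 251394 = -1006737/4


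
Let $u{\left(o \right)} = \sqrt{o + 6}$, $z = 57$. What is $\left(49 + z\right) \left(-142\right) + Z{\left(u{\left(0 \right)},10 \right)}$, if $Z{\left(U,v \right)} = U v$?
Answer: $-15052 + 10 \sqrt{6} \approx -15028.0$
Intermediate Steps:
$u{\left(o \right)} = \sqrt{6 + o}$
$\left(49 + z\right) \left(-142\right) + Z{\left(u{\left(0 \right)},10 \right)} = \left(49 + 57\right) \left(-142\right) + \sqrt{6 + 0} \cdot 10 = 106 \left(-142\right) + \sqrt{6} \cdot 10 = -15052 + 10 \sqrt{6}$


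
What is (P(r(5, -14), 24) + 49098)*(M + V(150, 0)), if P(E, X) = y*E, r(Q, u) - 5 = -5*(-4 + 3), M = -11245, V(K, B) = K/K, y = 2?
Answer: -552282792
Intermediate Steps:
V(K, B) = 1
r(Q, u) = 10 (r(Q, u) = 5 - 5*(-4 + 3) = 5 - 5*(-1) = 5 + 5 = 10)
P(E, X) = 2*E
(P(r(5, -14), 24) + 49098)*(M + V(150, 0)) = (2*10 + 49098)*(-11245 + 1) = (20 + 49098)*(-11244) = 49118*(-11244) = -552282792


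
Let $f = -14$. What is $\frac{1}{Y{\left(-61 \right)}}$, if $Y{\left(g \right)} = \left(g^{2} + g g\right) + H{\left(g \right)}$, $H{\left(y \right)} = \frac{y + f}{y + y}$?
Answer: $\frac{122}{907999} \approx 0.00013436$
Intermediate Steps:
$H{\left(y \right)} = \frac{-14 + y}{2 y}$ ($H{\left(y \right)} = \frac{y - 14}{y + y} = \frac{-14 + y}{2 y}$)
$Y{\left(g \right)} = 2 g^{2} + \frac{-14 + g}{2 g}$ ($Y{\left(g \right)} = \left(g^{2} + g g\right) + \frac{-14 + g}{2 g} = \left(g^{2} + g^{2}\right) + \frac{-14 + g}{2 g} = 2 g^{2} + \frac{-14 + g}{2 g}$)
$\frac{1}{Y{\left(-61 \right)}} = \frac{1}{\frac{1}{2} \frac{1}{-61} \left(-14 - 61 + 4 \left(-61\right)^{3}\right)} = \frac{1}{\frac{1}{2} \left(- \frac{1}{61}\right) \left(-14 - 61 + 4 \left(-226981\right)\right)} = \frac{1}{\frac{1}{2} \left(- \frac{1}{61}\right) \left(-14 - 61 - 907924\right)} = \frac{1}{\frac{1}{2} \left(- \frac{1}{61}\right) \left(-907999\right)} = \frac{1}{\frac{907999}{122}} = \frac{122}{907999}$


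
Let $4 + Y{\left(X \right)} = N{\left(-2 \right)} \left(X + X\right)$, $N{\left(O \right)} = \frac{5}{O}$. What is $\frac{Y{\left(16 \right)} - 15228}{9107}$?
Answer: $- \frac{15312}{9107} \approx -1.6813$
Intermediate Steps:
$Y{\left(X \right)} = -4 - 5 X$ ($Y{\left(X \right)} = -4 + \frac{5}{-2} \left(X + X\right) = -4 + 5 \left(- \frac{1}{2}\right) 2 X = -4 - \frac{5 \cdot 2 X}{2} = -4 - 5 X$)
$\frac{Y{\left(16 \right)} - 15228}{9107} = \frac{\left(-4 - 80\right) - 15228}{9107} = \left(\left(-4 - 80\right) - 15228\right) \frac{1}{9107} = \left(-84 - 15228\right) \frac{1}{9107} = \left(-15312\right) \frac{1}{9107} = - \frac{15312}{9107}$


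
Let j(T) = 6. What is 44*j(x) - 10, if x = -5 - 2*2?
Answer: 254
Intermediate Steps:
x = -9 (x = -5 - 4 = -9)
44*j(x) - 10 = 44*6 - 10 = 264 - 10 = 254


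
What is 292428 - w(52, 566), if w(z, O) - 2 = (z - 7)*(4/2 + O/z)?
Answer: 7588001/26 ≈ 2.9185e+5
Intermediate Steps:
w(z, O) = 2 + (-7 + z)*(2 + O/z) (w(z, O) = 2 + (z - 7)*(4/2 + O/z) = 2 + (-7 + z)*(4*(½) + O/z) = 2 + (-7 + z)*(2 + O/z))
292428 - w(52, 566) = 292428 - (-12 + 566 + 2*52 - 7*566/52) = 292428 - (-12 + 566 + 104 - 7*566*1/52) = 292428 - (-12 + 566 + 104 - 1981/26) = 292428 - 1*15127/26 = 292428 - 15127/26 = 7588001/26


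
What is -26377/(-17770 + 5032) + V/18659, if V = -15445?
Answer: 295430033/237678342 ≈ 1.2430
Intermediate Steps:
-26377/(-17770 + 5032) + V/18659 = -26377/(-17770 + 5032) - 15445/18659 = -26377/(-12738) - 15445*1/18659 = -26377*(-1/12738) - 15445/18659 = 26377/12738 - 15445/18659 = 295430033/237678342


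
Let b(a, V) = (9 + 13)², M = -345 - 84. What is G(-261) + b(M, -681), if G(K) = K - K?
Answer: 484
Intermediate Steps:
G(K) = 0
M = -429
b(a, V) = 484 (b(a, V) = 22² = 484)
G(-261) + b(M, -681) = 0 + 484 = 484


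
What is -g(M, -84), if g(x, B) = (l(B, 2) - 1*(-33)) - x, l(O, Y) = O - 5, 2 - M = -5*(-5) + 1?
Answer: 32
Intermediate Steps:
M = -24 (M = 2 - (-5*(-5) + 1) = 2 - (25 + 1) = 2 - 1*26 = 2 - 26 = -24)
l(O, Y) = -5 + O
g(x, B) = 28 + B - x (g(x, B) = ((-5 + B) - 1*(-33)) - x = ((-5 + B) + 33) - x = (28 + B) - x = 28 + B - x)
-g(M, -84) = -(28 - 84 - 1*(-24)) = -(28 - 84 + 24) = -1*(-32) = 32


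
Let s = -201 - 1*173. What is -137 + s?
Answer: -511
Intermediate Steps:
s = -374 (s = -201 - 173 = -374)
-137 + s = -137 - 374 = -511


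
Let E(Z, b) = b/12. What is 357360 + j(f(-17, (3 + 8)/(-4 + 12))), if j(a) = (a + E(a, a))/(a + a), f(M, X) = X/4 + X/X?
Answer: 8576653/24 ≈ 3.5736e+5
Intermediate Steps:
E(Z, b) = b/12 (E(Z, b) = b*(1/12) = b/12)
f(M, X) = 1 + X/4 (f(M, X) = X*(¼) + 1 = X/4 + 1 = 1 + X/4)
j(a) = 13/24 (j(a) = (a + a/12)/(a + a) = (13*a/12)/((2*a)) = (13*a/12)*(1/(2*a)) = 13/24)
357360 + j(f(-17, (3 + 8)/(-4 + 12))) = 357360 + 13/24 = 8576653/24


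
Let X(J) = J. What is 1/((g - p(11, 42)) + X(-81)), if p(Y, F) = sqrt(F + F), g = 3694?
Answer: 3613/13053685 + 2*sqrt(21)/13053685 ≈ 0.00027748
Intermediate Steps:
p(Y, F) = sqrt(2)*sqrt(F) (p(Y, F) = sqrt(2*F) = sqrt(2)*sqrt(F))
1/((g - p(11, 42)) + X(-81)) = 1/((3694 - sqrt(2)*sqrt(42)) - 81) = 1/((3694 - 2*sqrt(21)) - 81) = 1/(3613 - 2*sqrt(21))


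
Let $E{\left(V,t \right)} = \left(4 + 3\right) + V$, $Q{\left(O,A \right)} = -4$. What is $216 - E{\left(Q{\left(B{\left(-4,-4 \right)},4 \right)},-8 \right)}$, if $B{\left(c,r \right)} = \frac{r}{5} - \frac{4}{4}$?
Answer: $213$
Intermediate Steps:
$B{\left(c,r \right)} = -1 + \frac{r}{5}$ ($B{\left(c,r \right)} = r \frac{1}{5} - 1 = \frac{r}{5} - 1 = -1 + \frac{r}{5}$)
$E{\left(V,t \right)} = 7 + V$
$216 - E{\left(Q{\left(B{\left(-4,-4 \right)},4 \right)},-8 \right)} = 216 - \left(7 - 4\right) = 216 - 3 = 213$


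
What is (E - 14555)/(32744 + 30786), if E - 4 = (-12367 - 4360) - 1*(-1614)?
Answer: -14832/31765 ≈ -0.46693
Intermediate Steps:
E = -15109 (E = 4 + ((-12367 - 4360) - 1*(-1614)) = 4 + (-16727 + 1614) = 4 - 15113 = -15109)
(E - 14555)/(32744 + 30786) = (-15109 - 14555)/(32744 + 30786) = -29664/63530 = -29664*1/63530 = -14832/31765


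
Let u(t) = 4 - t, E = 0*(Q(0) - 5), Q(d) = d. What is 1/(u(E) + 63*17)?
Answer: 1/1075 ≈ 0.00093023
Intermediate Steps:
E = 0 (E = 0*(0 - 5) = 0*(-5) = 0)
1/(u(E) + 63*17) = 1/((4 - 1*0) + 63*17) = 1/((4 + 0) + 1071) = 1/(4 + 1071) = 1/1075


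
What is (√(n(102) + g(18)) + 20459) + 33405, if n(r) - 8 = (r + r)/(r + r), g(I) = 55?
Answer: 53872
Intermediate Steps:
n(r) = 9 (n(r) = 8 + (r + r)/(r + r) = 8 + (2*r)/((2*r)) = 8 + (2*r)*(1/(2*r)) = 8 + 1 = 9)
(√(n(102) + g(18)) + 20459) + 33405 = (√(9 + 55) + 20459) + 33405 = (√64 + 20459) + 33405 = (8 + 20459) + 33405 = 20467 + 33405 = 53872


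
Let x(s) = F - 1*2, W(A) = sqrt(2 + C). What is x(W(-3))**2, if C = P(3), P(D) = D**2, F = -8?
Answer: 100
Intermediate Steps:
C = 9 (C = 3**2 = 9)
W(A) = sqrt(11) (W(A) = sqrt(2 + 9) = sqrt(11))
x(s) = -10 (x(s) = -8 - 1*2 = -8 - 2 = -10)
x(W(-3))**2 = (-10)**2 = 100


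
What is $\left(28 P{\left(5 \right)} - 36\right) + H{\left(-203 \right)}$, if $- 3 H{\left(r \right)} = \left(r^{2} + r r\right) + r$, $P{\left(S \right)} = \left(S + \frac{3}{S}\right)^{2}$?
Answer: $- \frac{664073}{25} \approx -26563.0$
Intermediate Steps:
$H{\left(r \right)} = - \frac{2 r^{2}}{3} - \frac{r}{3}$ ($H{\left(r \right)} = - \frac{\left(r^{2} + r r\right) + r}{3} = - \frac{\left(r^{2} + r^{2}\right) + r}{3} = - \frac{2 r^{2} + r}{3} = - \frac{r + 2 r^{2}}{3} = - \frac{2 r^{2}}{3} - \frac{r}{3}$)
$\left(28 P{\left(5 \right)} - 36\right) + H{\left(-203 \right)} = \left(28 \frac{\left(3 + 5^{2}\right)^{2}}{25} - 36\right) - - \frac{203 \left(1 + 2 \left(-203\right)\right)}{3} = \left(28 \frac{\left(3 + 25\right)^{2}}{25} - 36\right) - - \frac{203 \left(1 - 406\right)}{3} = \left(28 \frac{28^{2}}{25} - 36\right) - \left(- \frac{203}{3}\right) \left(-405\right) = \left(28 \cdot \frac{1}{25} \cdot 784 - 36\right) - 27405 = \left(28 \cdot \frac{784}{25} - 36\right) - 27405 = \left(\frac{21952}{25} - 36\right) - 27405 = \frac{21052}{25} - 27405 = - \frac{664073}{25}$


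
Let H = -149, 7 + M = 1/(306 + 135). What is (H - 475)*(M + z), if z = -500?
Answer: 46505888/147 ≈ 3.1637e+5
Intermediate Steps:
M = -3086/441 (M = -7 + 1/(306 + 135) = -7 + 1/441 = -3086/441 ≈ -6.9977)
(H - 475)*(M + z) = (-149 - 475)*(-3086/441 - 500) = -624*(-223586/441) = 46505888/147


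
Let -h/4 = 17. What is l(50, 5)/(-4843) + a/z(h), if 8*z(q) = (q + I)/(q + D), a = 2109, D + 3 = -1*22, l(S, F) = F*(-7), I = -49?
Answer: 844348447/62959 ≈ 13411.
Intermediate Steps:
l(S, F) = -7*F
h = -68 (h = -4*17 = -68)
D = -25 (D = -3 - 1*22 = -3 - 22 = -25)
z(q) = (-49 + q)/(8*(-25 + q)) (z(q) = ((q - 49)/(q - 25))/8 = ((-49 + q)/(-25 + q))/8 = (-49 + q)/(8*(-25 + q)))
l(50, 5)/(-4843) + a/z(h) = -7*5/(-4843) + 2109/(((-49 - 68)/(8*(-25 - 68)))) = -35*(-1/4843) + 2109/(((1/8)*(-117)/(-93))) = 35/4843 + 2109/(((1/8)*(-1/93)*(-117))) = 35/4843 + 2109/(39/248) = 35/4843 + 2109*(248/39) = 35/4843 + 174344/13 = 844348447/62959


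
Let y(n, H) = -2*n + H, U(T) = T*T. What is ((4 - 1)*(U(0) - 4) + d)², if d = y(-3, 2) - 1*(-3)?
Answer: 1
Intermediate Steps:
U(T) = T²
y(n, H) = H - 2*n
d = 11 (d = (2 - 2*(-3)) - 1*(-3) = (2 + 6) + 3 = 8 + 3 = 11)
((4 - 1)*(U(0) - 4) + d)² = ((4 - 1)*(0² - 4) + 11)² = (3*(0 - 4) + 11)² = (3*(-4) + 11)² = (-12 + 11)² = (-1)² = 1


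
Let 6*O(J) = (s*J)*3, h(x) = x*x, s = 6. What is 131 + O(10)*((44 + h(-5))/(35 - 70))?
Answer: 503/7 ≈ 71.857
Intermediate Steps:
h(x) = x²
O(J) = 3*J (O(J) = ((6*J)*3)/6 = (18*J)/6 = 3*J)
131 + O(10)*((44 + h(-5))/(35 - 70)) = 131 + (3*10)*((44 + (-5)²)/(35 - 70)) = 131 + 30*((44 + 25)/(-35)) = 131 + 30*(69*(-1/35)) = 131 + 30*(-69/35) = 131 - 414/7 = 503/7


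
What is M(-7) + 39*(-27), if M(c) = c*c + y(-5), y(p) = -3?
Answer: -1007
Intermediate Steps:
M(c) = -3 + c² (M(c) = c*c - 3 = c² - 3 = -3 + c²)
M(-7) + 39*(-27) = (-3 + (-7)²) + 39*(-27) = (-3 + 49) - 1053 = 46 - 1053 = -1007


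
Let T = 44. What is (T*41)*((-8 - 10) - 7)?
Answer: -45100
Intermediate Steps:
(T*41)*((-8 - 10) - 7) = (44*41)*((-8 - 10) - 7) = 1804*(-18 - 7) = 1804*(-25) = -45100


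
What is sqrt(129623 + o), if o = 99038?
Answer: sqrt(228661) ≈ 478.19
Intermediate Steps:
sqrt(129623 + o) = sqrt(129623 + 99038) = sqrt(228661)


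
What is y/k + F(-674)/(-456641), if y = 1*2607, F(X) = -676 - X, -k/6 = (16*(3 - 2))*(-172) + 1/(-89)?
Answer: 35318051297/223689246978 ≈ 0.15789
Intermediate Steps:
k = 1469574/89 (k = -6*((16*(3 - 2))*(-172) + 1/(-89)) = -6*((16*1)*(-172) - 1/89) = -6*(16*(-172) - 1/89) = -6*(-2752 - 1/89) = -6*(-244929/89) = 1469574/89 ≈ 16512.)
y = 2607
y/k + F(-674)/(-456641) = 2607/(1469574/89) + (-676 - 1*(-674))/(-456641) = 2607*(89/1469574) + (-676 + 674)*(-1/456641) = 77341/489858 - 2*(-1/456641) = 77341/489858 + 2/456641 = 35318051297/223689246978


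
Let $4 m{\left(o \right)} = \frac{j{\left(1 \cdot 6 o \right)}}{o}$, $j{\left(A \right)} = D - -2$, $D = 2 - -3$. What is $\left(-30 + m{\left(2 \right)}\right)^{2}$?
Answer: $\frac{54289}{64} \approx 848.27$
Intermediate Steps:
$D = 5$ ($D = 2 + 3 = 5$)
$j{\left(A \right)} = 7$ ($j{\left(A \right)} = 5 - -2 = 5 + 2 = 7$)
$m{\left(o \right)} = \frac{7}{4 o}$ ($m{\left(o \right)} = \frac{7 \frac{1}{o}}{4} = \frac{7}{4 o}$)
$\left(-30 + m{\left(2 \right)}\right)^{2} = \left(-30 + \frac{7}{4 \cdot 2}\right)^{2} = \left(-30 + \frac{7}{4} \cdot \frac{1}{2}\right)^{2} = \left(-30 + \frac{7}{8}\right)^{2} = \left(- \frac{233}{8}\right)^{2} = \frac{54289}{64}$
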